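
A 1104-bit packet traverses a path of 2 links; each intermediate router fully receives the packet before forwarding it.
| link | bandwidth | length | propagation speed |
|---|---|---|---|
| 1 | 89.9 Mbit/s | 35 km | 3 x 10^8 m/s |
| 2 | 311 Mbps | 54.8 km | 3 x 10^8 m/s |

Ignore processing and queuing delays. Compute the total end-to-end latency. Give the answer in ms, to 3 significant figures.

Transmission delays (L/R per hop): 0.0122803, 0.00354984 ms; sum = 0.0158302 ms.
Propagation delays (d/s per hop): 0.116667, 0.182667 ms; sum = 0.299333 ms.
End-to-end = 0.315 ms.

0.315 ms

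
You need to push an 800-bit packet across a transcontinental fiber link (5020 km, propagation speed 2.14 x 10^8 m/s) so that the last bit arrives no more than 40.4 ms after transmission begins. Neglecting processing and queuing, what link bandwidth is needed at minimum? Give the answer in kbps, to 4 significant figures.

Propagation delay = 5020000 / 214000000 = 23.4579 ms.
Transmission budget = 40.4 − 23.4579 = 16.9421 ms.
R ≥ L / t_tx = 800 bits / 0.0169421 s = 47.22 kbps.

47.22 kbps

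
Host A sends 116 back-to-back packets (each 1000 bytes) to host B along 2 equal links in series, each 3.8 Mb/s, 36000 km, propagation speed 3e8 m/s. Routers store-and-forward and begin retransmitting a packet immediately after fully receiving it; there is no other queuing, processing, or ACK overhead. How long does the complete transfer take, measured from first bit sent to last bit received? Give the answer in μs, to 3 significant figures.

Per-hop transmission t_tx = L/R = 8000/3800000 = 2105.26 μs.
Per-hop propagation t_prop = 36000000/300000000 = 120000 μs.
Pipeline fill: first packet needs 2·t_tx to clear all hops; remaining 115 packets each add one t_tx.
Total = (2+116-1)·t_tx + 2·t_prop = 117·2105.26 + 2·120000 = 486000 μs.

486000 μs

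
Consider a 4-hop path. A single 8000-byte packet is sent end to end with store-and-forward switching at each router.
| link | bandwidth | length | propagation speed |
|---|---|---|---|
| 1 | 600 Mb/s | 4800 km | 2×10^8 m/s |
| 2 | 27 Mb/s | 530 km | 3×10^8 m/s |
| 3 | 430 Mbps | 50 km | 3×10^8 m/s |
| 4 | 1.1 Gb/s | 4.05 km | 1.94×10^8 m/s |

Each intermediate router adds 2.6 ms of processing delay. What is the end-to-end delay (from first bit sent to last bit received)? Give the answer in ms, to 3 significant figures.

L = 8000 × 8 = 64000 bits.
Transmission delays (L/R per hop): 0.106667, 2.37037, 0.148837, 0.0581818 ms; sum = 2.68406 ms.
Propagation delays (d/s per hop): 24, 1.76667, 0.166667, 0.0208763 ms; sum = 25.9542 ms.
Processing at 3 router(s): 3 × 2.6 ms = 7.8 ms.
End-to-end = 36.4 ms.

36.4 ms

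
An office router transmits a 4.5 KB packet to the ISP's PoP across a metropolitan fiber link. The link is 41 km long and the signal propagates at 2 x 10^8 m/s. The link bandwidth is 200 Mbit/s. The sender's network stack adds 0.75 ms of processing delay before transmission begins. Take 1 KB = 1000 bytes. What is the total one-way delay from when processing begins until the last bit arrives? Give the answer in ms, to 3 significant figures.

1.14 ms

L = 36000 bits.
Transmission delay = L/R = 36000 / 200000000 = 0.18 ms.
Propagation delay = d/s = 41000 m / 200000000 m/s = 0.205 ms.
Plus processing delay 0.75 ms = 0.75 ms.
Total = 1.14 ms.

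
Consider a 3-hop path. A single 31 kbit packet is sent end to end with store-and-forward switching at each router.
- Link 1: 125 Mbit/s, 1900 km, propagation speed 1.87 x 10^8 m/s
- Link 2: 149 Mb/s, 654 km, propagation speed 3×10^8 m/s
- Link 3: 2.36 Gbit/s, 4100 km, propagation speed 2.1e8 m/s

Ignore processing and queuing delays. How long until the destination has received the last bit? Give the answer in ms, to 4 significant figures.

32.33 ms

L = 31000 bits.
Transmission delays (L/R per hop): 0.248, 0.208054, 0.0131356 ms; sum = 0.469189 ms.
Propagation delays (d/s per hop): 10.1604, 2.18, 19.5238 ms; sum = 31.8642 ms.
End-to-end = 32.33 ms.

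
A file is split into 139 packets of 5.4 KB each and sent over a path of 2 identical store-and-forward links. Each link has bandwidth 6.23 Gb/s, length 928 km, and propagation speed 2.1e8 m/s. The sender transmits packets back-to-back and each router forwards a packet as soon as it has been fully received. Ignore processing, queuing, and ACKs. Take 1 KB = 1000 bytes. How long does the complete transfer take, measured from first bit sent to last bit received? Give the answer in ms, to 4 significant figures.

Per-hop transmission t_tx = L/R = 43200/6230000000 = 0.00693419 ms.
Per-hop propagation t_prop = 928000/210000000 = 4.41905 ms.
Pipeline fill: first packet needs 2·t_tx to clear all hops; remaining 138 packets each add one t_tx.
Total = (2+139-1)·t_tx + 2·t_prop = 140·0.00693419 + 2·4.41905 = 9.809 ms.

9.809 ms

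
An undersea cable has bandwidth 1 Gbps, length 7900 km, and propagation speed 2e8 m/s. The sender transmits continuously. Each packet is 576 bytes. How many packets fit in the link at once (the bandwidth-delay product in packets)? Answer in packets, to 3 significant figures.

8570 packets

Propagation delay = 7900000 / 200000000 = 0.0395 s.
BDP = R × t_prop = 1000000000 × 0.0395 = 39500000 bits.
In packets of 4608 bits: 8570 packets.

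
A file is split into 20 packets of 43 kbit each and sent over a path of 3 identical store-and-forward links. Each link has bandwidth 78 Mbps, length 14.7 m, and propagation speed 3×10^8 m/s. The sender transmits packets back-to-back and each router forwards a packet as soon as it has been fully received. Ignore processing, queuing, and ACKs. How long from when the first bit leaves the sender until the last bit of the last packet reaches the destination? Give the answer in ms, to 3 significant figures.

Per-hop transmission t_tx = L/R = 43000/78000000 = 0.551282 ms.
Per-hop propagation t_prop = 14.7/300000000 = 4.9e-05 ms.
Pipeline fill: first packet needs 3·t_tx to clear all hops; remaining 19 packets each add one t_tx.
Total = (3+20-1)·t_tx + 3·t_prop = 22·0.551282 + 3·4.9e-05 = 12.1 ms.

12.1 ms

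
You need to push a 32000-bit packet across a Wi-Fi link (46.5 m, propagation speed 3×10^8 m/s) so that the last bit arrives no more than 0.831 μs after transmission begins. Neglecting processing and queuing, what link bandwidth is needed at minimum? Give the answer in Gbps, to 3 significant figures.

Propagation delay = 46.5 / 300000000 = 0.155 μs.
Transmission budget = 0.831 − 0.155 = 0.676 μs.
R ≥ L / t_tx = 32000 bits / 6.76e-07 s = 47.3 Gbps.

47.3 Gbps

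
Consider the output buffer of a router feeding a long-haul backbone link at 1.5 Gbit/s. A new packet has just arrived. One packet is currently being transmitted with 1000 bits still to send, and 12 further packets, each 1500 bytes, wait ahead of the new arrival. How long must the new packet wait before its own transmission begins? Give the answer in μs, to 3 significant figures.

96.7 μs

Each queued packet: L/R = 12000/1500000000 = 8 μs.
12 queued → 96 μs.
Plus remaining 1000 bits of current packet: 0.666667 μs.
Queuing delay = 96.7 μs.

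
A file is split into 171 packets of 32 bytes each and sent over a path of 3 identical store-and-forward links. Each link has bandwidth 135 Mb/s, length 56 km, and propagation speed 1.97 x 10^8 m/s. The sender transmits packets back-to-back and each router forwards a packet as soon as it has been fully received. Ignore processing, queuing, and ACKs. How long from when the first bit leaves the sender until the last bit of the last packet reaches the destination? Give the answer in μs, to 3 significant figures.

Per-hop transmission t_tx = L/R = 256/135000000 = 1.8963 μs.
Per-hop propagation t_prop = 56000/197000000 = 284.264 μs.
Pipeline fill: first packet needs 3·t_tx to clear all hops; remaining 170 packets each add one t_tx.
Total = (3+171-1)·t_tx + 3·t_prop = 173·1.8963 + 3·284.264 = 1180 μs.

1180 μs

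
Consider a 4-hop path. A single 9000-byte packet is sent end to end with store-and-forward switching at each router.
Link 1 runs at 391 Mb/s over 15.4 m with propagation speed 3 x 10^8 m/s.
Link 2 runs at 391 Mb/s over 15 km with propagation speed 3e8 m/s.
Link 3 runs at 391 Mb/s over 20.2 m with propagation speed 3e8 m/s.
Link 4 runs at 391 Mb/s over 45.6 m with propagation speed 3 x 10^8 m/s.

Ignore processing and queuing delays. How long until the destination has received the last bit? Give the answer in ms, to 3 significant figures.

L = 9000 × 8 = 72000 bits.
Transmission delay per hop = L/R = 72000/391000000 = 0.184143 ms; 4 hops → 0.736573 ms.
Propagation delays (d/s per hop): 5.13333e-05, 0.05, 6.73333e-05, 0.000152 ms; sum = 0.0502707 ms.
End-to-end = 0.787 ms.

0.787 ms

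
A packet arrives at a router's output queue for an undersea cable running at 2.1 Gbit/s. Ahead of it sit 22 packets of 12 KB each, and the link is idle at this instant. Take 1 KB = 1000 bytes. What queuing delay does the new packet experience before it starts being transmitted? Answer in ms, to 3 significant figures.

Each queued packet: L/R = 96000/2100000000 = 0.0457143 ms.
22 queued → 1.00571 ms.
Queuing delay = 1.01 ms.

1.01 ms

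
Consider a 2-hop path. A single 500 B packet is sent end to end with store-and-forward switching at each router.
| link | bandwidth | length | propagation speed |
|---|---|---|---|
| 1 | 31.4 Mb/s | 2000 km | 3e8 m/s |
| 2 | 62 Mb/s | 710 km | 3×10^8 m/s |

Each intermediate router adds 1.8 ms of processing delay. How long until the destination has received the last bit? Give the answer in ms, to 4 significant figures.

L = 500 × 8 = 4000 bits.
Transmission delays (L/R per hop): 0.127389, 0.0645161 ms; sum = 0.191905 ms.
Propagation delays (d/s per hop): 6.66667, 2.36667 ms; sum = 9.03333 ms.
Processing at 1 router(s): 1 × 1.8 ms = 1.8 ms.
End-to-end = 11.03 ms.

11.03 ms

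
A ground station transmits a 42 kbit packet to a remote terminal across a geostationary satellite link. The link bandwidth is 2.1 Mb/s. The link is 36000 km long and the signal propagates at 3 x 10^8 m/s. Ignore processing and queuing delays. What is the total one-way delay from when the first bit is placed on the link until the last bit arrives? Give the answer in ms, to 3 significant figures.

L = 42000 bits.
Transmission delay = L/R = 42000 / 2100000 = 20 ms.
Propagation delay = d/s = 36000000 m / 300000000 m/s = 120 ms.
Total = 140 ms.

140 ms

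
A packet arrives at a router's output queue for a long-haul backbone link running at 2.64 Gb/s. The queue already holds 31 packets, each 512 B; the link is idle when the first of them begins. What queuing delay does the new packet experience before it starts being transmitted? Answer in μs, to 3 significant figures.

48.1 μs

Each queued packet: L/R = 4096/2640000000 = 1.55152 μs.
31 queued → 48.097 μs.
Queuing delay = 48.1 μs.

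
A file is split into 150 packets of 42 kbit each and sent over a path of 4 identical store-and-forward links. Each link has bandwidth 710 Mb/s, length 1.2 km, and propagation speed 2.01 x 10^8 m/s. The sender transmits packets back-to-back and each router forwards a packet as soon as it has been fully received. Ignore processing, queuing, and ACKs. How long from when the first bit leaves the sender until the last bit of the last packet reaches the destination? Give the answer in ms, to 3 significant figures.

9.07 ms

Per-hop transmission t_tx = L/R = 42000/710000000 = 0.0591549 ms.
Per-hop propagation t_prop = 1200/2.01e+08 = 0.00597015 ms.
Pipeline fill: first packet needs 4·t_tx to clear all hops; remaining 149 packets each add one t_tx.
Total = (4+150-1)·t_tx + 4·t_prop = 153·0.0591549 + 4·0.00597015 = 9.07 ms.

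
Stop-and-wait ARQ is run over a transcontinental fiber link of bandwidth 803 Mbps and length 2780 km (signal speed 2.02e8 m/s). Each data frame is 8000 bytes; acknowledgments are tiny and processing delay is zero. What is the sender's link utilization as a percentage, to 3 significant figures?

0.289 %

t_tx = L/R = 64000/803000000 = 7.97011e-05 s.
t_prop = 2780000/202000000 = 0.0137624 s; RTT = 0.0275248 s.
Cycle = t_tx + RTT = 0.0276045 s.
Utilization = t_tx / cycle = 7.97011e-05/0.0276045 = 0.289 %.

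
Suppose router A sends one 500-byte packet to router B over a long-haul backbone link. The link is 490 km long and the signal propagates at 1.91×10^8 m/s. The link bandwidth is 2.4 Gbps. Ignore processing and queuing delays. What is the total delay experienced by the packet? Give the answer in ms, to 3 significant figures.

L = 500 × 8 = 4000 bits.
Transmission delay = L/R = 4000 / 2400000000 = 0.00166667 ms.
Propagation delay = d/s = 490000 m / 191000000 m/s = 2.56545 ms.
Total = 2.57 ms.

2.57 ms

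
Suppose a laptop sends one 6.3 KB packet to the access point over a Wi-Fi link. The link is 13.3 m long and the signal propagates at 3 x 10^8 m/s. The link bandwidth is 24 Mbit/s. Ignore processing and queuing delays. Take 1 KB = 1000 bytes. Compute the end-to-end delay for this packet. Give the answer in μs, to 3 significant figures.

L = 50400 bits.
Transmission delay = L/R = 50400 / 24000000 = 2100 μs.
Propagation delay = d/s = 13.3 m / 300000000 m/s = 0.0443333 μs.
Total = 2100 μs.

2100 μs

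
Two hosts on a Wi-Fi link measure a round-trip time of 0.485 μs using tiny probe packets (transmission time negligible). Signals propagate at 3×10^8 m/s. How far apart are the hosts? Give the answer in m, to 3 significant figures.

One-way propagation = RTT/2 = 0.2425 μs.
d = s × t = 300000000 × 2.425e-07 = 72.8 m.

72.8 m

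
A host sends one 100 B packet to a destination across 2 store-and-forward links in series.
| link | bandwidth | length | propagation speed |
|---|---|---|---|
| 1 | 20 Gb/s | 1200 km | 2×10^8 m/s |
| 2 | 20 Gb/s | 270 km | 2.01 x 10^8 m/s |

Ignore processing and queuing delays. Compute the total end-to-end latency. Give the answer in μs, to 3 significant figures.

L = 100 × 8 = 800 bits.
Transmission delay per hop = L/R = 800/20000000000 = 0.04 μs; 2 hops → 0.08 μs.
Propagation delays (d/s per hop): 6000, 1343.28 μs; sum = 7343.28 μs.
End-to-end = 7340 μs.

7340 μs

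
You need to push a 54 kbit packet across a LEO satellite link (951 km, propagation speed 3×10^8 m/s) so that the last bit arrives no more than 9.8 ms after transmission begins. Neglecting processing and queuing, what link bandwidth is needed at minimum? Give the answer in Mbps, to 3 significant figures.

Propagation delay = 951000 / 300000000 = 3.17 ms.
Transmission budget = 9.8 − 3.17 = 6.63 ms.
R ≥ L / t_tx = 54000 bits / 0.00663 s = 8.14 Mbps.

8.14 Mbps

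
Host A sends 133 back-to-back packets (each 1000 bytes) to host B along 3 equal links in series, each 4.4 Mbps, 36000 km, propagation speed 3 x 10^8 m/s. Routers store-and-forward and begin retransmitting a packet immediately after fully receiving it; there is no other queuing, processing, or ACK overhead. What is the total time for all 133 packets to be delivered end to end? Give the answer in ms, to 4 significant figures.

605.5 ms

Per-hop transmission t_tx = L/R = 8000/4400000 = 1.81818 ms.
Per-hop propagation t_prop = 36000000/300000000 = 120 ms.
Pipeline fill: first packet needs 3·t_tx to clear all hops; remaining 132 packets each add one t_tx.
Total = (3+133-1)·t_tx + 3·t_prop = 135·1.81818 + 3·120 = 605.5 ms.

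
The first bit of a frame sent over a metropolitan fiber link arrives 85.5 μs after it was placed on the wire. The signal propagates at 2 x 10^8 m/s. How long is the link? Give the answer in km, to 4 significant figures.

d = s × t_prop = 200000000 × 8.55e-05 = 17.10 km.

17.10 km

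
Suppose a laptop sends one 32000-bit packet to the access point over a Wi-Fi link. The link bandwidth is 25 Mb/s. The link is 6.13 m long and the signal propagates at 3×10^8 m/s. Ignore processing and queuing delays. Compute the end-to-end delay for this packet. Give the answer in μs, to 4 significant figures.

Transmission delay = L/R = 32000 / 25000000 = 1280 μs.
Propagation delay = d/s = 6.13 m / 300000000 m/s = 0.0204333 μs.
Total = 1280 μs.

1280 μs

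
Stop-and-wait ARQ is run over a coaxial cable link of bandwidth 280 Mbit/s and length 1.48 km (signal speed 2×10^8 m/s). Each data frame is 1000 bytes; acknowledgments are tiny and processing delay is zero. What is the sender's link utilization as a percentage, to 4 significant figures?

t_tx = L/R = 8000/280000000 = 2.85714e-05 s.
t_prop = 1480/200000000 = 7.4e-06 s; RTT = 1.48e-05 s.
Cycle = t_tx + RTT = 4.33714e-05 s.
Utilization = t_tx / cycle = 2.85714e-05/4.33714e-05 = 65.88 %.

65.88 %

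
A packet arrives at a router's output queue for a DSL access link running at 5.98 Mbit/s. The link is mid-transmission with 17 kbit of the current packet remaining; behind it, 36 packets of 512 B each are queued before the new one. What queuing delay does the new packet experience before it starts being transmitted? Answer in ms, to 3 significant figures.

Each queued packet: L/R = 4096/5980000 = 0.68495 ms.
36 queued → 24.6582 ms.
Plus remaining 17000 bits of current packet: 2.84281 ms.
Queuing delay = 27.5 ms.

27.5 ms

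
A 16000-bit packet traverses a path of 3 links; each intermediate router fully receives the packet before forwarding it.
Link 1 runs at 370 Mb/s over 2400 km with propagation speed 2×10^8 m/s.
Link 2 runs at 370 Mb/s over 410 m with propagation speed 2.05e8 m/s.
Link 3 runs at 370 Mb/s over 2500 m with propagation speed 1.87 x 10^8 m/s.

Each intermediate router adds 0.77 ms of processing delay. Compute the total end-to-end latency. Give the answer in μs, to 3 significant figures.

Transmission delay per hop = L/R = 16000/370000000 = 43.2432 μs; 3 hops → 129.73 μs.
Propagation delays (d/s per hop): 12000, 2, 13.369 μs; sum = 12015.4 μs.
Processing at 2 router(s): 2 × 0.77 ms = 1540 μs.
End-to-end = 13700 μs.

13700 μs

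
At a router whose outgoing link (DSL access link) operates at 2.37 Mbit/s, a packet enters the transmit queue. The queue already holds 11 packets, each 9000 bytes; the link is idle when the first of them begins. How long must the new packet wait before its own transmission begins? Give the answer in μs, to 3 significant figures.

Each queued packet: L/R = 72000/2370000 = 30379.7 μs.
11 queued → 334177 μs.
Queuing delay = 334000 μs.

334000 μs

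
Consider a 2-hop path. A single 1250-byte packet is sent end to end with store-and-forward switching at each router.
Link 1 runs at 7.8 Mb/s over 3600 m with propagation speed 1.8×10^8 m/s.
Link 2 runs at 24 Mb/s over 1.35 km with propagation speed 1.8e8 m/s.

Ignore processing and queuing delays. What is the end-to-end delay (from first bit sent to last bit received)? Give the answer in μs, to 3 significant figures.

1730 μs

L = 1250 × 8 = 10000 bits.
Transmission delays (L/R per hop): 1282.05, 416.667 μs; sum = 1698.72 μs.
Propagation delays (d/s per hop): 20, 7.5 μs; sum = 27.5 μs.
End-to-end = 1730 μs.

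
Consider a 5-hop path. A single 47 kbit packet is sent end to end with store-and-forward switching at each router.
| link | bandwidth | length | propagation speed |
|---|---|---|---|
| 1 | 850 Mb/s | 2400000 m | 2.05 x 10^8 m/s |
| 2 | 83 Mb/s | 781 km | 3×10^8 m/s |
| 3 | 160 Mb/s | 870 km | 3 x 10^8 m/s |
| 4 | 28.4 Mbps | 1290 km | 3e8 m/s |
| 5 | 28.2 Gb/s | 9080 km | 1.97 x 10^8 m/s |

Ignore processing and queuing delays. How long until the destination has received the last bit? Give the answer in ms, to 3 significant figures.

70.2 ms

L = 47000 bits.
Transmission delays (L/R per hop): 0.0552941, 0.566265, 0.29375, 1.65493, 0.00166667 ms; sum = 2.57191 ms.
Propagation delays (d/s per hop): 11.7073, 2.60333, 2.9, 4.3, 46.0914 ms; sum = 67.602 ms.
End-to-end = 70.2 ms.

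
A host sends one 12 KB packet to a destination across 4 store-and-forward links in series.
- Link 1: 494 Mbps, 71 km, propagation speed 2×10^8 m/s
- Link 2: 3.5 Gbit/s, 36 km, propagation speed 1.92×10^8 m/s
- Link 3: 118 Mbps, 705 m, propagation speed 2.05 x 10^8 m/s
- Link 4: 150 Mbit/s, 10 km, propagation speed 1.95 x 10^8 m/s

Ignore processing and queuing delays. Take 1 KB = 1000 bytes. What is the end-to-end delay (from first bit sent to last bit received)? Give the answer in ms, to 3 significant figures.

L = 96000 bits.
Transmission delays (L/R per hop): 0.194332, 0.0274286, 0.813559, 0.64 ms; sum = 1.67532 ms.
Propagation delays (d/s per hop): 0.355, 0.1875, 0.00343902, 0.0512821 ms; sum = 0.597221 ms.
End-to-end = 2.27 ms.

2.27 ms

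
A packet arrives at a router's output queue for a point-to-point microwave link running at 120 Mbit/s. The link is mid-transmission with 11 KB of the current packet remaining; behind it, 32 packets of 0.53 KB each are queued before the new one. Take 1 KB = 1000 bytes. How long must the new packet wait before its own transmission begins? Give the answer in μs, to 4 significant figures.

1864 μs

Each queued packet: L/R = 4240/120000000 = 35.3333 μs.
32 queued → 1130.67 μs.
Plus remaining 88000 bits of current packet: 733.333 μs.
Queuing delay = 1864 μs.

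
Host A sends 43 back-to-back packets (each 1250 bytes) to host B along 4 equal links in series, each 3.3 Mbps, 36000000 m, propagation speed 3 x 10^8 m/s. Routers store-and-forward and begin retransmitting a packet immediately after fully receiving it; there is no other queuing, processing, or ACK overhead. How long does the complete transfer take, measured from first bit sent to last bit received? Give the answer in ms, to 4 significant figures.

Per-hop transmission t_tx = L/R = 10000/3300000 = 3.0303 ms.
Per-hop propagation t_prop = 36000000/300000000 = 120 ms.
Pipeline fill: first packet needs 4·t_tx to clear all hops; remaining 42 packets each add one t_tx.
Total = (4+43-1)·t_tx + 4·t_prop = 46·3.0303 + 4·120 = 619.4 ms.

619.4 ms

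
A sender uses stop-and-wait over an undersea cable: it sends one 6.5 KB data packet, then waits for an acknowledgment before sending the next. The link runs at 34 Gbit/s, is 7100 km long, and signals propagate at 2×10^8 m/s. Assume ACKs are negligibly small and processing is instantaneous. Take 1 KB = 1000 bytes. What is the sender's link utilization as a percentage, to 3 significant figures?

t_tx = L/R = 52000/34000000000 = 1.52941e-06 s.
t_prop = 7100000/200000000 = 0.0355 s; RTT = 0.071 s.
Cycle = t_tx + RTT = 0.0710015 s.
Utilization = t_tx / cycle = 1.52941e-06/0.0710015 = 0.00215 %.

0.00215 %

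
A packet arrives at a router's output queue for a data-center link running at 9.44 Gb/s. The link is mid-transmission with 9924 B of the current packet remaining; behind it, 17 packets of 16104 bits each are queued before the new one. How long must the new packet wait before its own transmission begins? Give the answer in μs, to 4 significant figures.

37.41 μs

Each queued packet: L/R = 16104/9440000000 = 1.70593 μs.
17 queued → 29.0008 μs.
Plus remaining 79392 bits of current packet: 8.41017 μs.
Queuing delay = 37.41 μs.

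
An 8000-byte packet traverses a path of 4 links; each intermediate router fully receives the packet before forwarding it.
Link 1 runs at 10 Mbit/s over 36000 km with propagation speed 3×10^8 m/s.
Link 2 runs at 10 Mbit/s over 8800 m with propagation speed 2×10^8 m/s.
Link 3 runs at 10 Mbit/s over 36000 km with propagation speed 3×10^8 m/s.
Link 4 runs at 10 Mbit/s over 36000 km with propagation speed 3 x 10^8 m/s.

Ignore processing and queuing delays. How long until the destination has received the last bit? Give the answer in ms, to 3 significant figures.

386 ms

L = 8000 × 8 = 64000 bits.
Transmission delay per hop = L/R = 64000/10000000 = 6.4 ms; 4 hops → 25.6 ms.
Propagation delays (d/s per hop): 120, 0.044, 120, 120 ms; sum = 360.044 ms.
End-to-end = 386 ms.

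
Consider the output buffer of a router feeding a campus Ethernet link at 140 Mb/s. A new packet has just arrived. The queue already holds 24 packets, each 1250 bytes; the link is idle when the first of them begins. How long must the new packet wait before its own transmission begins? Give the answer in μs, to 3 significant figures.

Each queued packet: L/R = 10000/140000000 = 71.4286 μs.
24 queued → 1714.29 μs.
Queuing delay = 1710 μs.

1710 μs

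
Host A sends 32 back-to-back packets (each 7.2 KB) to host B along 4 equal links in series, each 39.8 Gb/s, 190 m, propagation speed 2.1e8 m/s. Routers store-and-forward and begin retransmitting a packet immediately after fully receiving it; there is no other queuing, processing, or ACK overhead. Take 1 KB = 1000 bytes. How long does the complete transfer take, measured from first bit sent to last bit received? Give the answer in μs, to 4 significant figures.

54.27 μs

Per-hop transmission t_tx = L/R = 57600/39800000000 = 1.44724 μs.
Per-hop propagation t_prop = 190/210000000 = 0.904762 μs.
Pipeline fill: first packet needs 4·t_tx to clear all hops; remaining 31 packets each add one t_tx.
Total = (4+32-1)·t_tx + 4·t_prop = 35·1.44724 + 4·0.904762 = 54.27 μs.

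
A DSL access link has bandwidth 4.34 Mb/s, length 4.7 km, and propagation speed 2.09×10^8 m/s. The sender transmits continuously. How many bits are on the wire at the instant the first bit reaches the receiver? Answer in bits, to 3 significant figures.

Propagation delay = 4700 / 209000000 = 2.2488e-05 s.
BDP = R × t_prop = 4340000 × 2.2488e-05 = 97.5981 bits.

97.6 bits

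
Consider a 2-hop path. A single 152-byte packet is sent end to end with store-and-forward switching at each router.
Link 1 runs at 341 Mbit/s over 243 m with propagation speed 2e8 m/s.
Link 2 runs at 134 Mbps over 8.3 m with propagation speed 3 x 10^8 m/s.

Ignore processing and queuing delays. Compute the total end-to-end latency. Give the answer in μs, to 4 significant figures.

13.88 μs

L = 152 × 8 = 1216 bits.
Transmission delays (L/R per hop): 3.56598, 9.07463 μs; sum = 12.6406 μs.
Propagation delays (d/s per hop): 1.215, 0.0276667 μs; sum = 1.24267 μs.
End-to-end = 13.88 μs.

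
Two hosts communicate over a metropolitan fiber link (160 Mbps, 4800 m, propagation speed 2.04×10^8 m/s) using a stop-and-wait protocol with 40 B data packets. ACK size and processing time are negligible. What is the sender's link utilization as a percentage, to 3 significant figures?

4.08 %

t_tx = L/R = 320/160000000 = 2e-06 s.
t_prop = 4800/204000000 = 2.35294e-05 s; RTT = 4.70588e-05 s.
Cycle = t_tx + RTT = 4.90588e-05 s.
Utilization = t_tx / cycle = 2e-06/4.90588e-05 = 4.08 %.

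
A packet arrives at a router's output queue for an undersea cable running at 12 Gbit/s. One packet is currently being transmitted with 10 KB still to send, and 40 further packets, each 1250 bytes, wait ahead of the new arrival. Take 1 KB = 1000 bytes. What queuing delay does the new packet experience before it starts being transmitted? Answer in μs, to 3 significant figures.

40.0 μs

Each queued packet: L/R = 10000/12000000000 = 0.833333 μs.
40 queued → 33.3333 μs.
Plus remaining 80000 bits of current packet: 6.66667 μs.
Queuing delay = 40.0 μs.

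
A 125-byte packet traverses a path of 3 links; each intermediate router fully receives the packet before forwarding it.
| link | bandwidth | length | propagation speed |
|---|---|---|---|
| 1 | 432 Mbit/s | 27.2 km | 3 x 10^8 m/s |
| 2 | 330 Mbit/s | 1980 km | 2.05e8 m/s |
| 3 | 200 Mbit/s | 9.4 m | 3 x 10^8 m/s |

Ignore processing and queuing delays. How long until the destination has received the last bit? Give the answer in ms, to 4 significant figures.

9.760 ms

L = 125 × 8 = 1000 bits.
Transmission delays (L/R per hop): 0.00231481, 0.0030303, 0.005 ms; sum = 0.0103451 ms.
Propagation delays (d/s per hop): 0.0906667, 9.65854, 3.13333e-05 ms; sum = 9.74923 ms.
End-to-end = 9.760 ms.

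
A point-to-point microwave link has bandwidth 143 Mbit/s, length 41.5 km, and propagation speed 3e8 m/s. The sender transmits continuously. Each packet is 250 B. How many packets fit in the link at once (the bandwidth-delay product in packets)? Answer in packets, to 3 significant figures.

Propagation delay = 41500 / 300000000 = 0.000138333 s.
BDP = R × t_prop = 143000000 × 0.000138333 = 19781.7 bits.
In packets of 2000 bits: 9.89 packets.

9.89 packets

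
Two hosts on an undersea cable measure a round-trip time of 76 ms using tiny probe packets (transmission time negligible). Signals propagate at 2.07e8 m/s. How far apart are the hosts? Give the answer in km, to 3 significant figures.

One-way propagation = RTT/2 = 38 ms.
d = s × t = 2.07e+08 × 0.038 = 7870 km.

7870 km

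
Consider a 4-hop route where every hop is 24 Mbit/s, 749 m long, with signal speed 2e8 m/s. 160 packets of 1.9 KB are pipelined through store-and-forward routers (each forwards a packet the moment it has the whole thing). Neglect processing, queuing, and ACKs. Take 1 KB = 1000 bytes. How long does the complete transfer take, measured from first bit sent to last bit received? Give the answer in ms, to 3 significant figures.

103 ms

Per-hop transmission t_tx = L/R = 15200/24000000 = 0.633333 ms.
Per-hop propagation t_prop = 749/200000000 = 0.003745 ms.
Pipeline fill: first packet needs 4·t_tx to clear all hops; remaining 159 packets each add one t_tx.
Total = (4+160-1)·t_tx + 4·t_prop = 163·0.633333 + 4·0.003745 = 103 ms.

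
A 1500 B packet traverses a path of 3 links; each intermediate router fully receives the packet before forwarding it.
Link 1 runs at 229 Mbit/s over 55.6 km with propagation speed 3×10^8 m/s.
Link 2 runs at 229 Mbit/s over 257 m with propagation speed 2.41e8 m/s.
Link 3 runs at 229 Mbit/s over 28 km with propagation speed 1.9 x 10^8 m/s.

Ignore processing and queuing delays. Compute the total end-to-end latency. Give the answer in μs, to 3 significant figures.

491 μs

L = 1500 × 8 = 12000 bits.
Transmission delay per hop = L/R = 12000/229000000 = 52.4017 μs; 3 hops → 157.205 μs.
Propagation delays (d/s per hop): 185.333, 1.06639, 147.368 μs; sum = 333.768 μs.
End-to-end = 491 μs.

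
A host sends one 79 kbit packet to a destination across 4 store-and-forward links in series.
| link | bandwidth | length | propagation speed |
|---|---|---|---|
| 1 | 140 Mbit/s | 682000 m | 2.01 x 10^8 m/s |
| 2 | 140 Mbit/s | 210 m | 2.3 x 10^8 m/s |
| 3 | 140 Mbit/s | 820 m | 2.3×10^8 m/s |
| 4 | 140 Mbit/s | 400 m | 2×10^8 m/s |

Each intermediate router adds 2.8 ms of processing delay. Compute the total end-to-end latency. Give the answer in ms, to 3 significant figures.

14.1 ms

L = 79000 bits.
Transmission delay per hop = L/R = 79000/140000000 = 0.564286 ms; 4 hops → 2.25714 ms.
Propagation delays (d/s per hop): 3.39303, 0.000913043, 0.00356522, 0.002 ms; sum = 3.39951 ms.
Processing at 3 router(s): 3 × 2.8 ms = 8.4 ms.
End-to-end = 14.1 ms.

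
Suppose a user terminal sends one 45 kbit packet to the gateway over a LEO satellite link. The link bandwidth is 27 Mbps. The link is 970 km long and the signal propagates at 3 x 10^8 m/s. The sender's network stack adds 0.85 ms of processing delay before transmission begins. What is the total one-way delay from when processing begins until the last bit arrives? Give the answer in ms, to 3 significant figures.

5.75 ms

L = 45000 bits.
Transmission delay = L/R = 45000 / 27000000 = 1.66667 ms.
Propagation delay = d/s = 970000 m / 300000000 m/s = 3.23333 ms.
Plus processing delay 0.85 ms = 0.85 ms.
Total = 5.75 ms.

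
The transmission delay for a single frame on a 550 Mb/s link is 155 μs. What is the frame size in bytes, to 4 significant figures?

L = R × t_tx = 550000000 b/s × 0.000155 s = 85250 bits.
In bytes: 85250 / 8 = 10660 bytes.

10660 bytes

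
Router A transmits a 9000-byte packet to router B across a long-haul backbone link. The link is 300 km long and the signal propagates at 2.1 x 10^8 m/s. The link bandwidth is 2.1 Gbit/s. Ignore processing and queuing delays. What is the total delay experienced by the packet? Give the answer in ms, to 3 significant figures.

L = 9000 × 8 = 72000 bits.
Transmission delay = L/R = 72000 / 2100000000 = 0.0342857 ms.
Propagation delay = d/s = 300000 m / 210000000 m/s = 1.42857 ms.
Total = 1.46 ms.

1.46 ms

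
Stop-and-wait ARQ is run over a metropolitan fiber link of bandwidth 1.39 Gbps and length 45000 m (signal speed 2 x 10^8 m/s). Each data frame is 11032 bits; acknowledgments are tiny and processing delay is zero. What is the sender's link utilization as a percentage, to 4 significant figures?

t_tx = L/R = 11032/1390000000 = 7.93669e-06 s.
t_prop = 45000/200000000 = 0.000225 s; RTT = 0.00045 s.
Cycle = t_tx + RTT = 0.000457937 s.
Utilization = t_tx / cycle = 7.93669e-06/0.000457937 = 1.733 %.

1.733 %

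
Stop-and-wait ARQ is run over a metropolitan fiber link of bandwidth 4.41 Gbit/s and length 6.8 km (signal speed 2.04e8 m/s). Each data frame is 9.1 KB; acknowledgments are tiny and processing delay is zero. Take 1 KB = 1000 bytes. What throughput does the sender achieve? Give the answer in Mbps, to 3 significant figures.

875 Mbps

t_tx = L/R = 72800/4410000000 = 1.65079e-05 s.
t_prop = 6800/204000000 = 3.33333e-05 s; RTT = 6.66667e-05 s.
Cycle = t_tx + RTT = 8.31746e-05 s.
Throughput = L / cycle = 72800 / 8.31746e-05 = 875 Mbps.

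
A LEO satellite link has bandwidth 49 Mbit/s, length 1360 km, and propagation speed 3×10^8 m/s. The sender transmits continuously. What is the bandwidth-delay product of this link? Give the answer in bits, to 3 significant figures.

Propagation delay = 1360000 / 300000000 = 0.00453333 s.
BDP = R × t_prop = 49000000 × 0.00453333 = 222133 bits.

222000 bits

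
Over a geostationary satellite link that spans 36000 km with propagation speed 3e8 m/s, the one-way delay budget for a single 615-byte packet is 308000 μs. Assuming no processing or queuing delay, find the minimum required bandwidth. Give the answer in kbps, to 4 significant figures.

26.17 kbps

L = 4920 bits.
Propagation delay = 36000000 / 300000000 = 120000 μs.
Transmission budget = 308000 − 120000 = 188000 μs.
R ≥ L / t_tx = 4920 bits / 0.188 s = 26.17 kbps.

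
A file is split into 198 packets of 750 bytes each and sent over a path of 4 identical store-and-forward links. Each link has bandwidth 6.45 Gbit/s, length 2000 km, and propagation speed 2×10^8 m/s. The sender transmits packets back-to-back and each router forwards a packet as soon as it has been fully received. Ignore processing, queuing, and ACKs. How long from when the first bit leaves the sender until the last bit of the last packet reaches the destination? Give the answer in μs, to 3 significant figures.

Per-hop transmission t_tx = L/R = 6000/6450000000 = 0.930233 μs.
Per-hop propagation t_prop = 2000000/200000000 = 10000 μs.
Pipeline fill: first packet needs 4·t_tx to clear all hops; remaining 197 packets each add one t_tx.
Total = (4+198-1)·t_tx + 4·t_prop = 201·0.930233 + 4·10000 = 40200 μs.

40200 μs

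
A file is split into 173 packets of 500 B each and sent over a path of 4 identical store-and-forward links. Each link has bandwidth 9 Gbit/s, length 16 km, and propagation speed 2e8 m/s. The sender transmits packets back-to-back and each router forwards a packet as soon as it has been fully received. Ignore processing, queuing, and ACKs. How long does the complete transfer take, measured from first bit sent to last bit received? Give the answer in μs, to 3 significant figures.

398 μs

Per-hop transmission t_tx = L/R = 4000/9000000000 = 0.444444 μs.
Per-hop propagation t_prop = 16000/200000000 = 80 μs.
Pipeline fill: first packet needs 4·t_tx to clear all hops; remaining 172 packets each add one t_tx.
Total = (4+173-1)·t_tx + 4·t_prop = 176·0.444444 + 4·80 = 398 μs.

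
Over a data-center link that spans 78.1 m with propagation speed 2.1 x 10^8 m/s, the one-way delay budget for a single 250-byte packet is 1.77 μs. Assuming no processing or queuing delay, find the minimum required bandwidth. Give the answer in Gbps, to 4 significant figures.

L = 2000 bits.
Propagation delay = 78.1 / 210000000 = 0.371905 μs.
Transmission budget = 1.77 − 0.371905 = 1.3981 μs.
R ≥ L / t_tx = 2000 bits / 1.3981e-06 s = 1.431 Gbps.

1.431 Gbps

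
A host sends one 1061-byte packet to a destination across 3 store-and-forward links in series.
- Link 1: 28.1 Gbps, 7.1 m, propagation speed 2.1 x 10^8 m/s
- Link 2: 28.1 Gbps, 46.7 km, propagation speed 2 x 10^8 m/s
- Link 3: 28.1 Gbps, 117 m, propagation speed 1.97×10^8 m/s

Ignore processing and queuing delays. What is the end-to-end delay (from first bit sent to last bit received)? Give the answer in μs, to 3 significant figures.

L = 1061 × 8 = 8488 bits.
Transmission delay per hop = L/R = 8488/28100000000 = 0.302064 μs; 3 hops → 0.906192 μs.
Propagation delays (d/s per hop): 0.0338095, 233.5, 0.593909 μs; sum = 234.128 μs.
End-to-end = 235 μs.

235 μs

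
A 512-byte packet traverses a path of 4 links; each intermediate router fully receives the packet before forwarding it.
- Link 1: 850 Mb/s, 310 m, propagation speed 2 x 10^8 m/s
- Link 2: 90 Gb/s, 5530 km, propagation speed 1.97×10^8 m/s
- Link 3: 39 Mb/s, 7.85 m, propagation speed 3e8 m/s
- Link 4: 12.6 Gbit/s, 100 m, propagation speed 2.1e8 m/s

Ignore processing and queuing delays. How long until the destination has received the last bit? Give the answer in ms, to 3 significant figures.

L = 512 × 8 = 4096 bits.
Transmission delays (L/R per hop): 0.00481882, 4.55111e-05, 0.105026, 0.000325079 ms; sum = 0.110215 ms.
Propagation delays (d/s per hop): 0.00155, 28.0711, 2.61667e-05, 0.00047619 ms; sum = 28.0731 ms.
End-to-end = 28.2 ms.

28.2 ms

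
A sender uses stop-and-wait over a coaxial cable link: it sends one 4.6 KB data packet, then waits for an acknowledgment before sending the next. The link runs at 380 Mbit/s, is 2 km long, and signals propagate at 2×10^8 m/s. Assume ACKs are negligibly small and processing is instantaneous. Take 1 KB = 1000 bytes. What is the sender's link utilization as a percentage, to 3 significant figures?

t_tx = L/R = 36800/380000000 = 9.68421e-05 s.
t_prop = 2000/200000000 = 1e-05 s; RTT = 2e-05 s.
Cycle = t_tx + RTT = 0.000116842 s.
Utilization = t_tx / cycle = 9.68421e-05/0.000116842 = 82.9 %.

82.9 %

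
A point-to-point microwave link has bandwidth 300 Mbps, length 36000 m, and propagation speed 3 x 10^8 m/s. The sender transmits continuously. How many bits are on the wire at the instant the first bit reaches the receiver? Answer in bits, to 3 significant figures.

Propagation delay = 36000 / 300000000 = 0.00012 s.
BDP = R × t_prop = 300000000 × 0.00012 = 36000 bits.

36000 bits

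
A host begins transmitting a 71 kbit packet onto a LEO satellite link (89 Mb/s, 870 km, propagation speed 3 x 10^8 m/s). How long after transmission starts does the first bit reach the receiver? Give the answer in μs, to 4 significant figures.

First bit experiences only propagation delay: d/s = 870000/300000000 = 2900 μs.

2900 μs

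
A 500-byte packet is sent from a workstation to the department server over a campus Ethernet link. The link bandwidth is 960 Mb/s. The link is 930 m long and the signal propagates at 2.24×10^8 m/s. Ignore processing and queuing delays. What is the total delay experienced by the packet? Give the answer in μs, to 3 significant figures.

8.32 μs

L = 500 × 8 = 4000 bits.
Transmission delay = L/R = 4000 / 960000000 = 4.16667 μs.
Propagation delay = d/s = 930 m / 2.24e+08 m/s = 4.15179 μs.
Total = 8.32 μs.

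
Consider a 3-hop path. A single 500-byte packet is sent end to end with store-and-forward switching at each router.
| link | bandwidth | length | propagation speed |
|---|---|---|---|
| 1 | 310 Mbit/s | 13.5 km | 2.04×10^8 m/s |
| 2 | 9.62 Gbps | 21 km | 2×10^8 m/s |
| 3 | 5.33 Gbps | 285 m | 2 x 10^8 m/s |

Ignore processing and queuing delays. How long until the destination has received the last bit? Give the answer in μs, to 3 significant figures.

187 μs

L = 500 × 8 = 4000 bits.
Transmission delays (L/R per hop): 12.9032, 0.4158, 0.750469 μs; sum = 14.0695 μs.
Propagation delays (d/s per hop): 66.1765, 105, 1.425 μs; sum = 172.601 μs.
End-to-end = 187 μs.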